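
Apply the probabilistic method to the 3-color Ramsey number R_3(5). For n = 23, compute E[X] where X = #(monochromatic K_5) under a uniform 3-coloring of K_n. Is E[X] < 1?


E[X] = C(23, 5) · 3^{1 − 10} = 33649 · 3^{−9} = 33649/19683.
As a reduced fraction: E[X] = 33649/19683 ≈ 1.70955.
Is E[X] < 1? NO.
Since E[X] ≥ 1, the first-moment bound is inconclusive at n = 23; it does NOT by itself certify R_3(5) > 23.

E[X] = 33649/19683 ≈ 1.70955; E[X] ≥ 1; first-moment method inconclusive here.


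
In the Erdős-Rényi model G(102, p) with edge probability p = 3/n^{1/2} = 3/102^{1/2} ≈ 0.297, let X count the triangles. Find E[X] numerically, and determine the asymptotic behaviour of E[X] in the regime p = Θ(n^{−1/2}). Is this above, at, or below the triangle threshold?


Number of potential triangles: C(102, 3) = 171700.
Each occurs with probability p³ ≈ (0.297)³ ≈ 2.620979e-02.
By linearity: E[X] = C(102, 3)·p³ ≈ 171700 · 2.620979e-02 ≈ 4500.2206.
Since α = 1/2 < 1, p = c/n^{1/2} ≫ 1/n is above the triangle threshold p ~ 1/n. Asymptotically E[X] ~ (c³/6)·n^{3(1−α)} = (3³/6)·n^{1.5} → ∞; triangles are abundant w.h.p.

E[X] ≈ 4500.2206; in regime p = Θ(1/n^{1/2}) E[X] diverges (above the triangle threshold p ~ 1/n).


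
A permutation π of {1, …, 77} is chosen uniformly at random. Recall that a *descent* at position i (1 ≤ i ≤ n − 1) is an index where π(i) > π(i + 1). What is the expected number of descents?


Write X = Σ X_I over i = 1, …, 76, with X_I the indicator of one descent.
There are 76 indicators.
For each fixed i, the pair (π(i), π(i+1)) is a uniformly random ordered pair of distinct values from {1, …, 77}; by symmetry P[π(i) > π(i+1)] = 1/2.
By linearity: E[X] = 76 · (1/2) = (77 − 1) · (1/2) = 38 ≈ 38.000000.

E[X] = 38 = 38.000000.


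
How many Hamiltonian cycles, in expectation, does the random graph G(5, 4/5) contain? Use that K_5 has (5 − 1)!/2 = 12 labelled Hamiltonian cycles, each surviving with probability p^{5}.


K_5 has (5 − 1)!/2 = 12 labelled Hamiltonian cycles.
For each such Hamiltonian cycle H, let X_H = 1 if all 5 edges of H are present in G. Then P[X_H = 1] = p^{5} = (4/5)^{5} = 1024/3125.
By linearity of expectation: E[X] = Σ_H E[X_H] = 12 · p^{5} = 12 · 1024/3125 = 12288/3125.
Numerically: E[X] ≈ 3.93.

E[X] = 12 · (4/5)^{5} = 12288/3125 ≈ 3.93.


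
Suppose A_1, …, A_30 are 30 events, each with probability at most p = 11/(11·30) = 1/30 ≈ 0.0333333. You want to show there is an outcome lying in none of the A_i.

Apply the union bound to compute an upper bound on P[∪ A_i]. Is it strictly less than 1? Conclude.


Union bound: P[∪_{i=1}^{30} A_i] ≤ Σ_i P[A_i] ≤ 30·p = 30·(1/30) = 1.
Numerically: 1 ≈ 1.0000000.
Is 1 < 1? NO.
Since the bound 1 is ≥ 1, the union bound is uninformative here; it does NOT by itself certify existence.

30·p = 1 ≈ 1.0000000; existence NOT certified by the union bound.


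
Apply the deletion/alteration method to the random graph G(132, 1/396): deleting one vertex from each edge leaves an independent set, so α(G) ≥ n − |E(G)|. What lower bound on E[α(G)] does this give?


E[|E(G)|] = C(132, 2)·p = 8646 · (1/396) = 131/6.
E[α(G)] ≥ n − E[|E(G)|] = 132 − 131/6 = 661/6.
Numerically: ≈ 110.16667.
(This is only a lower bound; the true E[α(G)] may be larger.)

E[α(G)] ≥ 661/6 ≈ 110.16667.


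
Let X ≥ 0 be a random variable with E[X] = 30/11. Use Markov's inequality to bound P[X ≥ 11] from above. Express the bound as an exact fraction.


μ = E[X] = 30/11, a = 11.
Markov: P[X ≥ 11] ≤ μ/a = (30/11)/11 = 30/121.
Numerically: ≈ 0.24793.
(Since a = 11 > μ = 2.72727, the bound 30/121 is < 1 and informative.)

P[X ≥ 11] ≤ 30/121 ≈ 0.24793.


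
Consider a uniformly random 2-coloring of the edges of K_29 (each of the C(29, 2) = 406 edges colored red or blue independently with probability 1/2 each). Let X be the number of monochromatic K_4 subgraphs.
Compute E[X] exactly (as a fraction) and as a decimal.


Let X = Σ_S X_S over the C(29, 4) = 23751 subsets S of size 4, where X_S = 1 if the K_4 on S is monochromatic.
For a fixed S, the K_4 on S has C(4, 2) = 6 edges. P[all 6 edges red] = (1/2)^6, and likewise for blue, so P[monochromatic] = 2·(1/2)^6 = 2^{1 − 6} = 1/32.
Summing: E[X] = C(29, 4) · 2^{1 − 6} = 23751 · 1/32 = 23751/32.
Numerically: E[X] ≈ 742.2188.

E[X] = C(29,4)·2^(1−C(4,2)) = 23751/32 ≈ 742.2188.


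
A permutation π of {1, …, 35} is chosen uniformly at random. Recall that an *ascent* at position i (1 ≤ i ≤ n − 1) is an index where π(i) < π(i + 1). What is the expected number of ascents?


Write X = Σ X_I over i = 1, …, 34, with X_I the indicator of one ascent.
There are 34 indicators.
For each fixed i, the pair (π(i), π(i+1)) is a uniformly random ordered pair of distinct values from {1, …, 35}; by symmetry P[π(i) < π(i+1)] = 1/2.
By linearity: E[X] = 34 · (1/2) = (35 − 1) · (1/2) = 17 ≈ 17.000.

E[X] = 17 = 17.000.


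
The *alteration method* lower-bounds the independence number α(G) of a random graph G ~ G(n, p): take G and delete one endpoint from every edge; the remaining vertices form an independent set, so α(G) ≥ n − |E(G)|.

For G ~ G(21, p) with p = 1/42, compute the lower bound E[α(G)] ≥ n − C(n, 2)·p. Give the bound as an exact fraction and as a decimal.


E[|E(G)|] = C(21, 2)·p = 210 · (1/42) = 5.
E[α(G)] ≥ n − E[|E(G)|] = 21 − 5 = 16.
Numerically: ≈ 16.00000.
(This is only a lower bound; the true E[α(G)] may be larger.)

E[α(G)] ≥ 16 ≈ 16.00000.


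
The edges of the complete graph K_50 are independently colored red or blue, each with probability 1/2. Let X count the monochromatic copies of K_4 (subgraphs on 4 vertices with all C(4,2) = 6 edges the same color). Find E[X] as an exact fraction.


Let X = Σ_S X_S over the C(50, 4) = 230300 subsets S of size 4, where X_S = 1 if the K_4 on S is monochromatic.
For a fixed S, the K_4 on S has C(4, 2) = 6 edges. P[all 6 edges red] = (1/2)^6, and likewise for blue, so P[monochromatic] = 2·(1/2)^6 = 2^{1 − 6} = 1/32.
Summing: E[X] = C(50, 4) · 2^{1 − 6} = 230300 · 1/32 = 57575/8.
Numerically: E[X] ≈ 7196.875.

E[X] = C(50,4)·2^(1−C(4,2)) = 57575/8 ≈ 7196.875.


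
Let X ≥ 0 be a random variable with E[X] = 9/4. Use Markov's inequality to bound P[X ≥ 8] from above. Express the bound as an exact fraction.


μ = E[X] = 9/4, a = 8.
Markov: P[X ≥ 8] ≤ μ/a = (9/4)/8 = 9/32.
Numerically: ≈ 0.281.
(Since a = 8 > μ = 2.250, the bound 9/32 is < 1 and informative.)

P[X ≥ 8] ≤ 9/32 ≈ 0.281.


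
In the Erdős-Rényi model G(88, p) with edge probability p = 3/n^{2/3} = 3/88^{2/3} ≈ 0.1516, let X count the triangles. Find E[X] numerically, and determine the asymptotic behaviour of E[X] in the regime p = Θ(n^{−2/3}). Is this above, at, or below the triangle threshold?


Number of potential triangles: C(88, 3) = 109736.
Each occurs with probability p³ ≈ (0.1516)³ ≈ 3.486570e-03.
By linearity: E[X] = C(88, 3)·p³ ≈ 109736 · 3.486570e-03 ≈ 382.6023.
Since α = 2/3 < 1, p = c/n^{2/3} ≫ 1/n is above the triangle threshold p ~ 1/n. Asymptotically E[X] ~ (c³/6)·n^{3(1−α)} = (3³/6)·n^{1} → ∞; triangles are abundant w.h.p.

E[X] ≈ 382.6023; in regime p = Θ(1/n^{2/3}) E[X] diverges (above the triangle threshold p ~ 1/n).


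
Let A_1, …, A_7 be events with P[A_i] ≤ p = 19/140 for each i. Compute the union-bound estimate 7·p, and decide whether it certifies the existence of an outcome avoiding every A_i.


Union bound: P[∪_{i=1}^{7} A_i] ≤ Σ_i P[A_i] ≤ 7·p = 7·(19/140) = 19/20.
Numerically: 19/20 ≈ 0.950.
Is 19/20 < 1? YES.
Since P[∪ A_i] ≤ 19/20 < 1, the complement has P[∩ A_i^c] ≥ 1 − 19/20 = 1/20 > 0, so some outcome avoids every A_i.

7·p = 19/20 ≈ 0.950; existence CERTIFIED by the union bound.


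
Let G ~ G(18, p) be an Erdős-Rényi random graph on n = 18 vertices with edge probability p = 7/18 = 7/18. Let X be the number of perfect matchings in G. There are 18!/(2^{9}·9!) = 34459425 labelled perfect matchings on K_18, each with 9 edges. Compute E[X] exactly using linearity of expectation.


K_18 has 18!/(2^{9}·9!) = 34459425 labelled perfect matchings.
For each such perfect matching H, let X_H = 1 if all 9 edges of H are present in G. Then P[X_H = 1] = p^{9} = (7/18)^{9} = 40353607/198359290368.
By linearity of expectation: E[X] = Σ_H E[X_H] = 34459425 · p^{9} = 34459425 · 40353607/198359290368 = 17167433257975/2448880128.
Numerically: E[X] ≈ 7010.32.

E[X] = 34459425 · (7/18)^{9} = 17167433257975/2448880128 ≈ 7010.32.


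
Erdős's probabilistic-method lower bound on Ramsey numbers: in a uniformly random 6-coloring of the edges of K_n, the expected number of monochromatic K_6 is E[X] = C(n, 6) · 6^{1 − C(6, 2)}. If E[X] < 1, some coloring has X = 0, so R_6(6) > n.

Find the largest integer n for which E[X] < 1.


We need C(n, 6) · 6^{1 − 15} < 1, i.e. C(n, 6) < 6^{15 − 1} = 78364164096.
Check values of n near the boundary:
  n = 193: C(193, 6) = 66364016544; 66364016544 < 78364164096? YES
  n = 194: C(194, 6) = 68482017072; 68482017072 < 78364164096? YES
  n = 195: C(195, 6) = 70656049360; 70656049360 < 78364164096? YES
  n = 196: C(196, 6) = 72887293024; 72887293024 < 78364164096? YES
  n = 197: C(197, 6) = 75176946208; 75176946208 < 78364164096? YES
  n = 198: C(198, 6) = 77526225777; 77526225777 < 78364164096? YES
  n = 199: C(199, 6) = 79936367511; 79936367511 < 78364164096? NO
  n = 200: C(200, 6) = 82408626300; 82408626300 < 78364164096? NO
The largest n with C(n, 6) < 78364164096 is n = 198 (where E[X] = 25842075259/26121388032 ≈ 0.989). Hence R_6(6) > 198, i.e. R_6(6) ≥ 199.

Largest n = 198; hence R_6(6) > 198.


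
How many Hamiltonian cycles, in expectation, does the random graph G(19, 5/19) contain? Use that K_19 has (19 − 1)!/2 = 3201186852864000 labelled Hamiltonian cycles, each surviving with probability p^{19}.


K_19 has (19 − 1)!/2 = 3201186852864000 labelled Hamiltonian cycles.
For each such Hamiltonian cycle H, let X_H = 1 if all 19 edges of H are present in G. Then P[X_H = 1] = p^{19} = (5/19)^{19} = 19073486328125/1978419655660313589123979.
By linearity of expectation: E[X] = Σ_H E[X_H] = 3201186852864000 · p^{19} = 3201186852864000 · 19073486328125/1978419655660313589123979 = 61057793671875000000000000000/1978419655660313589123979.
Numerically: E[X] ≈ 3.09e+04.

E[X] = 3201186852864000 · (5/19)^{19} = 61057793671875000000000000000/1978419655660313589123979 ≈ 3.09e+04.


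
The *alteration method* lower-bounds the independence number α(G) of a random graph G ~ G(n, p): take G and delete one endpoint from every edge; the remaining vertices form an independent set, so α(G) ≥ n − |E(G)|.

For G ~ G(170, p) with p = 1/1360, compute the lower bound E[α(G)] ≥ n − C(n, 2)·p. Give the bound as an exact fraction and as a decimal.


E[|E(G)|] = C(170, 2)·p = 14365 · (1/1360) = 169/16.
E[α(G)] ≥ n − E[|E(G)|] = 170 − 169/16 = 2551/16.
Numerically: ≈ 159.4375.
(This is only a lower bound; the true E[α(G)] may be larger.)

E[α(G)] ≥ 2551/16 ≈ 159.4375.


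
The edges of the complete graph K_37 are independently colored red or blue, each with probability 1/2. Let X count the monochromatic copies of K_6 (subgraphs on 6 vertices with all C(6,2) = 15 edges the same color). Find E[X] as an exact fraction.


Let X = Σ_S X_S over the C(37, 6) = 2324784 subsets S of size 6, where X_S = 1 if the K_6 on S is monochromatic.
For a fixed S, the K_6 on S has C(6, 2) = 15 edges. P[all 15 edges red] = (1/2)^15, and likewise for blue, so P[monochromatic] = 2·(1/2)^15 = 2^{1 − 15} = 1/16384.
Summing: E[X] = C(37, 6) · 2^{1 − 15} = 2324784 · 1/16384 = 145299/1024.
Numerically: E[X] ≈ 141.893555.

E[X] = C(37,6)·2^(1−C(6,2)) = 145299/1024 ≈ 141.893555.


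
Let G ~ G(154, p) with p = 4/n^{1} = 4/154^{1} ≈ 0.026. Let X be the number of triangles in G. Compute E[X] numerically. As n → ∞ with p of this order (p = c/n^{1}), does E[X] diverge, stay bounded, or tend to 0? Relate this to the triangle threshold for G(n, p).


Number of potential triangles: C(154, 3) = 596904.
Each occurs with probability p³ ≈ (0.026)³ ≈ 1.75234e-05.
By linearity: E[X] = C(154, 3)·p³ ≈ 596904 · 1.75234e-05 ≈ 10.460.
Here α = 1, so p = 4/n is exactly at the triangle threshold p ~ 1/n. Asymptotically E[X] → c³/6 = 4³/6 = 32/3 ≈ 10.667, a bounded constant. In this regime the triangle count is asymptotically Poisson(c³/6).

E[X] ≈ 10.460; in regime p = Θ(1/n^{1}) E[X] stays bounded (at the triangle threshold p ~ 1/n).


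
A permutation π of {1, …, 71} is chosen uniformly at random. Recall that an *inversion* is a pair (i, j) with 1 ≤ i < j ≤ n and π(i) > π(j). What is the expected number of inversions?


Write X = Σ X_I over the C(71, 2) = 2485 pairs i < j, with X_I the indicator of one inversion.
There are 2485 indicators.
For each fixed pair i < j, the values π(i) and π(j) are two distinct elements of {1, …, 71} in uniformly random order; by symmetry P[π(i) > π(j)] = 1/2.
By linearity: E[X] = 2485 · (1/2) = C(71, 2) · (1/2) = 2485/2 = 2485/2 ≈ 1242.500000.

E[X] = 2485/2 = 1242.500000.


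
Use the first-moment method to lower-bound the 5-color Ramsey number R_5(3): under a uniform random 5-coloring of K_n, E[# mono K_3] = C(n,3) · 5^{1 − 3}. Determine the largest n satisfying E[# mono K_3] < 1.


We need C(n, 3) · 5^{1 − 3} < 1, i.e. C(n, 3) < 5^{3 − 1} = 25.
Check values of n near the boundary:
  n = 3: C(3, 3) = 1; 1 < 25? YES
  n = 4: C(4, 3) = 4; 4 < 25? YES
  n = 5: C(5, 3) = 10; 10 < 25? YES
  n = 6: C(6, 3) = 20; 20 < 25? YES
  n = 7: C(7, 3) = 35; 35 < 25? NO
  n = 8: C(8, 3) = 56; 56 < 25? NO
The largest n with C(n, 3) < 25 is n = 6 (where E[X] = 4/5 ≈ 0.8000000). Hence R_5(3) > 6, i.e. R_5(3) ≥ 7.

Largest n = 6; hence R_5(3) > 6.


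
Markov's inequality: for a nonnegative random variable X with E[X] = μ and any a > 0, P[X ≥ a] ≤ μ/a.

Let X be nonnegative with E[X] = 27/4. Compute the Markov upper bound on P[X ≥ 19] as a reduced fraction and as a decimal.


μ = E[X] = 27/4, a = 19.
Markov: P[X ≥ 19] ≤ μ/a = (27/4)/19 = 27/76.
Numerically: ≈ 0.355263.
(Since a = 19 > μ = 6.750000, the bound 27/76 is < 1 and informative.)

P[X ≥ 19] ≤ 27/76 ≈ 0.355263.


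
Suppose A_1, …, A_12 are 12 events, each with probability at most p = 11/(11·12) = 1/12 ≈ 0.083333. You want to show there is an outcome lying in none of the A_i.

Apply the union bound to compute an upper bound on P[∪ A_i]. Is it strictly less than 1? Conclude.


Union bound: P[∪_{i=1}^{12} A_i] ≤ Σ_i P[A_i] ≤ 12·p = 12·(1/12) = 1.
Numerically: 1 ≈ 1.000000.
Is 1 < 1? NO.
Since the bound 1 is ≥ 1, the union bound is uninformative here; it does NOT by itself certify existence.

12·p = 1 ≈ 1.000000; existence NOT certified by the union bound.


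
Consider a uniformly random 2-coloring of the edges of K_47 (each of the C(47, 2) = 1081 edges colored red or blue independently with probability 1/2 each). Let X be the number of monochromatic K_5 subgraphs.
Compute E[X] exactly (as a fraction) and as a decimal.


Let X = Σ_S X_S over the C(47, 5) = 1533939 subsets S of size 5, where X_S = 1 if the K_5 on S is monochromatic.
For a fixed S, the K_5 on S has C(5, 2) = 10 edges. P[all 10 edges red] = (1/2)^10, and likewise for blue, so P[monochromatic] = 2·(1/2)^10 = 2^{1 − 10} = 1/512.
By linearity: E[X] = C(47, 5) · 2^{1 − 10} = 1533939 · 1/512 = 1533939/512.
Numerically: E[X] ≈ 2995.974609.

E[X] = C(47,5)·2^(1−C(5,2)) = 1533939/512 ≈ 2995.974609.


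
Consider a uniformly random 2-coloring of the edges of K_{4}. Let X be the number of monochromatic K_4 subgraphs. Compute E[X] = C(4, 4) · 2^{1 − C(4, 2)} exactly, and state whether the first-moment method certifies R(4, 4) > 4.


E[X] = C(4, 4) · 2^{1 − 6} = 1 · 2^{−5} = 1/32.
As a reduced fraction: E[X] = 1/32 ≈ 0.031250.
Is E[X] < 1? YES.
Since E[X] < 1, there exists a 2-coloring of K_{4} with no monochromatic K_4; hence R(4, 4) > 4.

E[X] = 1/32 ≈ 0.031250; E[X] < 1, so R(4, 4) > 4.


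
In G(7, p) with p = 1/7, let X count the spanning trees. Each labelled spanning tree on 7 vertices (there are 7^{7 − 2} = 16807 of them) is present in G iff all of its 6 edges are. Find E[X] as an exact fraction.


K_7 has 7^{7 − 2} = 16807 labelled spanning trees.
For each such spanning tree H, let X_H = 1 if all 6 edges of H are present in G. Then P[X_H = 1] = p^{6} = (1/7)^{6} = 1/117649.
By linearity of expectation: E[X] = Σ_H E[X_H] = 16807 · p^{6} = 16807 · 1/117649 = 1/7.
Numerically: E[X] ≈ 0.143.

E[X] = 16807 · (1/7)^{6} = 1/7 ≈ 0.143.


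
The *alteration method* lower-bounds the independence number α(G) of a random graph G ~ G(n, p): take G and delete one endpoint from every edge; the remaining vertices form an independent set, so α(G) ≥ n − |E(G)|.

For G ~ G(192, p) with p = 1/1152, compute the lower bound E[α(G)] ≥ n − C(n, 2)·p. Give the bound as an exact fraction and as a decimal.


E[|E(G)|] = C(192, 2)·p = 18336 · (1/1152) = 191/12.
E[α(G)] ≥ n − E[|E(G)|] = 192 − 191/12 = 2113/12.
Numerically: ≈ 176.083.
(This is only a lower bound; the true E[α(G)] may be larger.)

E[α(G)] ≥ 2113/12 ≈ 176.083.


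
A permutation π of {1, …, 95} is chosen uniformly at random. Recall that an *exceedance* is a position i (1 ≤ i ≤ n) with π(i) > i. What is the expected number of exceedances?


Write X = Σ_{i=1}^{95} X_i, where X_i = 1_{π(i) > i}.
For each fixed i, π(i) is uniform over {1, …, 95} (marginal of a uniform permutation), so P[π(i) > i] = (n − i)/n. Summing: Σ_{i=1}^{95} (n − i)/n = (0 + 1 + … + 94)/95 = 95(95 − 1)/(2·95) = (95 − 1)/2.
Hence E[X] = Σ_{i=1}^{95} (95 − i)/95 = 47 ≈ 47.000.

E[X] = 47 = 47.000.


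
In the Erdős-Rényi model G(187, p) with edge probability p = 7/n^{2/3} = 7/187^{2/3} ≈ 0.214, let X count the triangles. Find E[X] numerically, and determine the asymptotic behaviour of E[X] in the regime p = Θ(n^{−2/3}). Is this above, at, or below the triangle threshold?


Number of potential triangles: C(187, 3) = 1072445.
Each occurs with probability p³ ≈ (0.214)³ ≈ 9.80869e-03.
By linearity: E[X] = C(187, 3)·p³ ≈ 1072445 · 9.80869e-03 ≈ 10519.278.
Since α = 2/3 < 1, p = c/n^{2/3} ≫ 1/n is above the triangle threshold p ~ 1/n. Asymptotically E[X] ~ (c³/6)·n^{3(1−α)} = (7³/6)·n^{1} → ∞; triangles are abundant w.h.p.

E[X] ≈ 10519.278; in regime p = Θ(1/n^{2/3}) E[X] diverges (above the triangle threshold p ~ 1/n).


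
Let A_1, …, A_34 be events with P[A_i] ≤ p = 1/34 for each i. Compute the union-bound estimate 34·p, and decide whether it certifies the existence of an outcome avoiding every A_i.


Union bound: P[∪_{i=1}^{34} A_i] ≤ Σ_i P[A_i] ≤ 34·p = 34·(1/34) = 1.
Numerically: 1 ≈ 1.0000000.
Is 1 < 1? NO.
Since the bound 1 is ≥ 1, the union bound is uninformative here; it does NOT by itself certify existence.

34·p = 1 ≈ 1.0000000; existence NOT certified by the union bound.


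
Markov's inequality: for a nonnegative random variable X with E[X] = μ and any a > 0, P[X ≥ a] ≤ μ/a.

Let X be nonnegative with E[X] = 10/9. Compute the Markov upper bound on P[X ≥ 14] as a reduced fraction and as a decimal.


μ = E[X] = 10/9, a = 14.
Markov: P[X ≥ 14] ≤ μ/a = (10/9)/14 = 5/63.
Numerically: ≈ 0.07937.
(Since a = 14 > μ = 1.11111, the bound 5/63 is < 1 and informative.)

P[X ≥ 14] ≤ 5/63 ≈ 0.07937.


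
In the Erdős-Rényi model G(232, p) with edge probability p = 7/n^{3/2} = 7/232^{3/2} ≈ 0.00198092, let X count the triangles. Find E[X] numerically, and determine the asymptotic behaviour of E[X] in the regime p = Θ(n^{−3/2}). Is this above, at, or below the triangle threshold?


Number of potential triangles: C(232, 3) = 2054360.
Each occurs with probability p³ ≈ (0.00198092)³ ≈ 7.77317040e-09.
By linearity: E[X] = C(232, 3)·p³ ≈ 2054360 · 7.77317040e-09 ≈ 0.015969.
Since α = 3/2 > 1, p = c/n^{3/2} = o(1/n) is below the triangle threshold p ~ 1/n. Asymptotically E[X] ~ (c³/6)·n^{3(1−α)} = (7³/6)·n^{-1.5} → 0, so by Markov's inequality G has no triangles w.h.p.

E[X] ≈ 0.015969; in regime p = Θ(1/n^{3/2}) E[X] tends to 0 (below the triangle threshold p ~ 1/n).


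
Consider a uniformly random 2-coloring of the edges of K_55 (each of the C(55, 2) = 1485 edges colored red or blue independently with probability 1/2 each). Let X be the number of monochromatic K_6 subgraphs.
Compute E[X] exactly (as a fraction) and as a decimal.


Let X = Σ_S X_S over the C(55, 6) = 28989675 subsets S of size 6, where X_S = 1 if the K_6 on S is monochromatic.
For a fixed S, the K_6 on S has C(6, 2) = 15 edges. P[all 15 edges red] = (1/2)^15, and likewise for blue, so P[monochromatic] = 2·(1/2)^15 = 2^{1 − 15} = 1/16384.
Summing: E[X] = C(55, 6) · 2^{1 − 15} = 28989675 · 1/16384 = 28989675/16384.
Numerically: E[X] ≈ 1769.3893.

E[X] = C(55,6)·2^(1−C(6,2)) = 28989675/16384 ≈ 1769.3893.


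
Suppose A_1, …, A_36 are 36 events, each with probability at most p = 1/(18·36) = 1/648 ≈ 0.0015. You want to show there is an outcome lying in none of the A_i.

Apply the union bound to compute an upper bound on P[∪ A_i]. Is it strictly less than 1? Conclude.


Union bound: P[∪_{i=1}^{36} A_i] ≤ Σ_i P[A_i] ≤ 36·p = 36·(1/648) = 1/18.
Numerically: 1/18 ≈ 0.0556.
Is 1/18 < 1? YES.
Since P[∪ A_i] ≤ 1/18 < 1, the complement has P[∩ A_i^c] ≥ 1 − 1/18 = 17/18 > 0, so some outcome avoids every A_i.

36·p = 1/18 ≈ 0.0556; existence CERTIFIED by the union bound.


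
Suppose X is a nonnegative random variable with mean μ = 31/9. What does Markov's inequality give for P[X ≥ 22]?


μ = E[X] = 31/9, a = 22.
Markov: P[X ≥ 22] ≤ μ/a = (31/9)/22 = 31/198.
Numerically: ≈ 0.156566.
(Since a = 22 > μ = 3.444444, the bound 31/198 is < 1 and informative.)

P[X ≥ 22] ≤ 31/198 ≈ 0.156566.


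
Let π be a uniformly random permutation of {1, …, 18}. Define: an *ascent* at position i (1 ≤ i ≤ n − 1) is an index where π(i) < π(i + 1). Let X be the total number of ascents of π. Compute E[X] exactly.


Write X = Σ X_I over i = 1, …, 17, with X_I the indicator of one ascent.
There are 17 indicators.
For each fixed i, the pair (π(i), π(i+1)) is a uniformly random ordered pair of distinct values from {1, …, 18}; by symmetry P[π(i) < π(i+1)] = 1/2.
By linearity: E[X] = 17 · (1/2) = (18 − 1) · (1/2) = 17/2 ≈ 8.50000.

E[X] = 17/2 = 8.50000.


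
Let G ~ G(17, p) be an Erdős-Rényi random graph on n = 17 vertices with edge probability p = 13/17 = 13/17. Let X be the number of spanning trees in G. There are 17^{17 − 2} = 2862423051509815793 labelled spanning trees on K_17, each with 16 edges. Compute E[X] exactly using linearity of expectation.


K_17 has 17^{17 − 2} = 2862423051509815793 labelled spanning trees.
For each such spanning tree H, let X_H = 1 if all 16 edges of H are present in G. Then P[X_H = 1] = p^{16} = (13/17)^{16} = 665416609183179841/48661191875666868481.
By linearity of expectation: E[X] = Σ_H E[X_H] = 2862423051509815793 · p^{16} = 2862423051509815793 · 665416609183179841/48661191875666868481 = 665416609183179841/17.
Numerically: E[X] ≈ 3.9142e+16.

E[X] = 2862423051509815793 · (13/17)^{16} = 665416609183179841/17 ≈ 3.9142e+16.


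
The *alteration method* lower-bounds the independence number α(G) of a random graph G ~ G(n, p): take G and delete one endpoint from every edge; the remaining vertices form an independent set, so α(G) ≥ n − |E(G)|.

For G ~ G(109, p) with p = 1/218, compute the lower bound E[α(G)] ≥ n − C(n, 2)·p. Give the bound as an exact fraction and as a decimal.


E[|E(G)|] = C(109, 2)·p = 5886 · (1/218) = 27.
E[α(G)] ≥ n − E[|E(G)|] = 109 − 27 = 82.
Numerically: ≈ 82.000000.
(This is only a lower bound; the true E[α(G)] may be larger.)

E[α(G)] ≥ 82 ≈ 82.000000.


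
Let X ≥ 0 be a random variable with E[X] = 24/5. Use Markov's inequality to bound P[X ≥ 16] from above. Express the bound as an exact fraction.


μ = E[X] = 24/5, a = 16.
Markov: P[X ≥ 16] ≤ μ/a = (24/5)/16 = 3/10.
Numerically: ≈ 0.30000.
(Since a = 16 > μ = 4.80000, the bound 3/10 is < 1 and informative.)

P[X ≥ 16] ≤ 3/10 ≈ 0.30000.


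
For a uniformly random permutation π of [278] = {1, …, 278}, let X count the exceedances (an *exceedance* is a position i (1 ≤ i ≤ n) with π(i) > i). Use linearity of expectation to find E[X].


Write X = Σ_{i=1}^{278} X_i, where X_i = 1_{π(i) > i}.
For each fixed i, π(i) is uniform over {1, …, 278} (marginal of a uniform permutation), so P[π(i) > i] = (n − i)/n. Summing: Σ_{i=1}^{278} (n − i)/n = (0 + 1 + … + 277)/278 = 278(278 − 1)/(2·278) = (278 − 1)/2.
Hence E[X] = Σ_{i=1}^{278} (278 − i)/278 = 277/2 ≈ 138.500.

E[X] = 277/2 = 138.500.


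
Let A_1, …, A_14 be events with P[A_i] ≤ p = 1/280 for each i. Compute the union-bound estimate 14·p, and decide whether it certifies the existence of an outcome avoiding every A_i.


Union bound: P[∪_{i=1}^{14} A_i] ≤ Σ_i P[A_i] ≤ 14·p = 14·(1/280) = 1/20.
Numerically: 1/20 ≈ 0.050.
Is 1/20 < 1? YES.
Since P[∪ A_i] ≤ 1/20 < 1, the complement has P[∩ A_i^c] ≥ 1 − 1/20 = 19/20 > 0, so some outcome avoids every A_i.

14·p = 1/20 ≈ 0.050; existence CERTIFIED by the union bound.


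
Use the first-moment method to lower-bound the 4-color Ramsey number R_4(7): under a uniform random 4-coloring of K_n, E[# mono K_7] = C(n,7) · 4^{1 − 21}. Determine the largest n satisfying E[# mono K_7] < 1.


We need C(n, 7) · 4^{1 − 21} < 1, i.e. C(n, 7) < 4^{21 − 1} = 1099511627776.
Check values of n near the boundary:
  n = 178: C(178, 7) = 996867063280; 996867063280 < 1099511627776? YES
  n = 179: C(179, 7) = 1037437234460; 1037437234460 < 1099511627776? YES
  n = 180: C(180, 7) = 1079414463600; 1079414463600 < 1099511627776? YES
  n = 181: C(181, 7) = 1122839183400; 1122839183400 < 1099511627776? NO
  n = 182: C(182, 7) = 1167752750736; 1167752750736 < 1099511627776? NO
The largest n with C(n, 7) < 1099511627776 is n = 180 (where E[X] = 67463403975/68719476736 ≈ 0.981722). Hence R_4(7) > 180, i.e. R_4(7) ≥ 181.

Largest n = 180; hence R_4(7) > 180.


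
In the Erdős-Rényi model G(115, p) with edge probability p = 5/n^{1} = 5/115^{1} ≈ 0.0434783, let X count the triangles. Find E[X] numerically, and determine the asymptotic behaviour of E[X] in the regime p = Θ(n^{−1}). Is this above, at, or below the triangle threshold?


Number of potential triangles: C(115, 3) = 246905.
Each occurs with probability p³ ≈ (0.0434783)³ ≈ 8.21895291e-05.
By linearity: E[X] = C(115, 3)·p³ ≈ 246905 · 8.21895291e-05 ≈ 20.293006.
Here α = 1, so p = 5/n is exactly at the triangle threshold p ~ 1/n. Asymptotically E[X] → c³/6 = 5³/6 = 125/6 ≈ 20.833333, a bounded constant. In this regime the triangle count is asymptotically Poisson(c³/6).

E[X] ≈ 20.293006; in regime p = Θ(1/n^{1}) E[X] stays bounded (at the triangle threshold p ~ 1/n).


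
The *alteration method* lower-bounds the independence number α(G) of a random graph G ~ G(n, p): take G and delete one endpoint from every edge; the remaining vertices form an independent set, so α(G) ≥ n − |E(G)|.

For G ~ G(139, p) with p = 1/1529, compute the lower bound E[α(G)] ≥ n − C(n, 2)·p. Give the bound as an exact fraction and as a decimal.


E[|E(G)|] = C(139, 2)·p = 9591 · (1/1529) = 69/11.
E[α(G)] ≥ n − E[|E(G)|] = 139 − 69/11 = 1460/11.
Numerically: ≈ 132.727.
(This is only a lower bound; the true E[α(G)] may be larger.)

E[α(G)] ≥ 1460/11 ≈ 132.727.


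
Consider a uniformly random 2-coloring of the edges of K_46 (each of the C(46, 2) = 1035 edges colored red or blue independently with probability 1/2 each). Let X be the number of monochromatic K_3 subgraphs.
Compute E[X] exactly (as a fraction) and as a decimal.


Let X = Σ_S X_S over the C(46, 3) = 15180 subsets S of size 3, where X_S = 1 if the K_3 on S is monochromatic.
For a fixed S, the K_3 on S has C(3, 2) = 3 edges. P[all 3 edges red] = (1/2)^3, and likewise for blue, so P[monochromatic] = 2·(1/2)^3 = 2^{1 − 3} = 1/4.
Summing: E[X] = C(46, 3) · 2^{1 − 3} = 15180 · 1/4 = 3795.
Numerically: E[X] ≈ 3795.000.

E[X] = C(46,3)·2^(1−C(3,2)) = 3795 ≈ 3795.000.


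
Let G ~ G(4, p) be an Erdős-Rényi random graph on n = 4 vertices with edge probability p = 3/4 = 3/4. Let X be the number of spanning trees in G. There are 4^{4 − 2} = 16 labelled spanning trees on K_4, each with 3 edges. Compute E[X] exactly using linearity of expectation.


K_4 has 4^{4 − 2} = 16 labelled spanning trees.
For each such spanning tree H, let X_H = 1 if all 3 edges of H are present in G. Then P[X_H = 1] = p^{3} = (3/4)^{3} = 27/64.
By linearity of expectation: E[X] = Σ_H E[X_H] = 16 · p^{3} = 16 · 27/64 = 27/4.
Numerically: E[X] ≈ 6.75.

E[X] = 16 · (3/4)^{3} = 27/4 ≈ 6.75.


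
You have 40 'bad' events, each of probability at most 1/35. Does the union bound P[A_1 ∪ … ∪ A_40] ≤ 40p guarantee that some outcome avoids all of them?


Union bound: P[∪_{i=1}^{40} A_i] ≤ Σ_i P[A_i] ≤ 40·p = 40·(1/35) = 8/7.
Numerically: 8/7 ≈ 1.1428571.
Is 8/7 < 1? NO.
Since the bound 8/7 is ≥ 1, the union bound is uninformative here; it does NOT by itself certify existence.

40·p = 8/7 ≈ 1.1428571; existence NOT certified by the union bound.


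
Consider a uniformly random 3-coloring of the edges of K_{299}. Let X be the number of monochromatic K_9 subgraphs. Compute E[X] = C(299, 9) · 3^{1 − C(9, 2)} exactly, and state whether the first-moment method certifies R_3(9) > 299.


E[X] = C(299, 9) · 3^{1 − 36} = 46610674441390059 · 3^{−35} = 46610674441390059/50031545098999707.
As a reduced fraction: E[X] = 15536891480463353/16677181699666569 ≈ 0.932.
Is E[X] < 1? YES.
Since E[X] < 1, there exists a 3-coloring of K_{299} with no monochromatic K_9; hence R_3(9) > 299.

E[X] = 15536891480463353/16677181699666569 ≈ 0.932; E[X] < 1, so R_3(9) > 299.


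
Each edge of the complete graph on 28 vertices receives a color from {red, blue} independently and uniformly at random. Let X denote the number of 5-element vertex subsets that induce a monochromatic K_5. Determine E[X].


Let X = Σ_S X_S over the C(28, 5) = 98280 subsets S of size 5, where X_S = 1 if the K_5 on S is monochromatic.
For a fixed S, the K_5 on S has C(5, 2) = 10 edges. P[all 10 edges red] = (1/2)^10, and likewise for blue, so P[monochromatic] = 2·(1/2)^10 = 2^{1 − 10} = 1/512.
By linearity of expectation: E[X] = C(28, 5) · 2^{1 − 10} = 98280 · 1/512 = 12285/64.
Numerically: E[X] ≈ 191.9531.

E[X] = C(28,5)·2^(1−C(5,2)) = 12285/64 ≈ 191.9531.


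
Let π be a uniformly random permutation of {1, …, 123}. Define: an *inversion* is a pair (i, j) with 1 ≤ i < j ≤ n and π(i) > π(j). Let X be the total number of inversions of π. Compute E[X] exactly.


Write X = Σ X_I over the C(123, 2) = 7503 pairs i < j, with X_I the indicator of one inversion.
There are 7503 indicators.
For each fixed pair i < j, the values π(i) and π(j) are two distinct elements of {1, …, 123} in uniformly random order; by symmetry P[π(i) > π(j)] = 1/2.
By linearity: E[X] = 7503 · (1/2) = C(123, 2) · (1/2) = 7503/2 = 7503/2 ≈ 3751.50000.

E[X] = 7503/2 = 3751.50000.


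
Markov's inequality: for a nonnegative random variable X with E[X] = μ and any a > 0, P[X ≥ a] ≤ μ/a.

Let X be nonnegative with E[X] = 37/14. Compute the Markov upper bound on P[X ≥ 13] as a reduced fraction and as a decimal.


μ = E[X] = 37/14, a = 13.
Markov: P[X ≥ 13] ≤ μ/a = (37/14)/13 = 37/182.
Numerically: ≈ 0.203297.
(Since a = 13 > μ = 2.642857, the bound 37/182 is < 1 and informative.)

P[X ≥ 13] ≤ 37/182 ≈ 0.203297.


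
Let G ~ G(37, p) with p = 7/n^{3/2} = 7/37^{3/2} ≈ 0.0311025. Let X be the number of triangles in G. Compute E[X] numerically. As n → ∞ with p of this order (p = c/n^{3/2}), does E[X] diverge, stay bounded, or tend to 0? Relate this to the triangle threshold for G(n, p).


Number of potential triangles: C(37, 3) = 7770.
Each occurs with probability p³ ≈ (0.0311025)³ ≈ 3.00875179e-05.
By linearity: E[X] = C(37, 3)·p³ ≈ 7770 · 3.00875179e-05 ≈ 0.233780.
Since α = 3/2 > 1, p = c/n^{3/2} = o(1/n) is below the triangle threshold p ~ 1/n. Asymptotically E[X] ~ (c³/6)·n^{3(1−α)} = (7³/6)·n^{-1.5} → 0, so by Markov's inequality G has no triangles w.h.p.

E[X] ≈ 0.233780; in regime p = Θ(1/n^{3/2}) E[X] tends to 0 (below the triangle threshold p ~ 1/n).


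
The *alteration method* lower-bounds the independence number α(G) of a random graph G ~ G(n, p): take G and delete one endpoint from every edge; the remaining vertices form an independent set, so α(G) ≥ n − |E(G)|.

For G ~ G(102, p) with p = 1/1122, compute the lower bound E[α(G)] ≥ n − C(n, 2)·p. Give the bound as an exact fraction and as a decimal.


E[|E(G)|] = C(102, 2)·p = 5151 · (1/1122) = 101/22.
E[α(G)] ≥ n − E[|E(G)|] = 102 − 101/22 = 2143/22.
Numerically: ≈ 97.40909.
(This is only a lower bound; the true E[α(G)] may be larger.)

E[α(G)] ≥ 2143/22 ≈ 97.40909.


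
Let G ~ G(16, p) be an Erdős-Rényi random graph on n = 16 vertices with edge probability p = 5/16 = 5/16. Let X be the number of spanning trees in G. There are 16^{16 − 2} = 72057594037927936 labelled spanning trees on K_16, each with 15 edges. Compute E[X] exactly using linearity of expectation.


K_16 has 16^{16 − 2} = 72057594037927936 labelled spanning trees.
For each such spanning tree H, let X_H = 1 if all 15 edges of H are present in G. Then P[X_H = 1] = p^{15} = (5/16)^{15} = 30517578125/1152921504606846976.
Summing the indicators: E[X] = Σ_H E[X_H] = 72057594037927936 · p^{15} = 72057594037927936 · 30517578125/1152921504606846976 = 30517578125/16.
Numerically: E[X] ≈ 1.9073e+09.

E[X] = 72057594037927936 · (5/16)^{15} = 30517578125/16 ≈ 1.9073e+09.


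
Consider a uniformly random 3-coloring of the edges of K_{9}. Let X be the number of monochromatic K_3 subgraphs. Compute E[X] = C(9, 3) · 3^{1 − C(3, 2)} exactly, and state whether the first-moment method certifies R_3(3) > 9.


E[X] = C(9, 3) · 3^{1 − 3} = 84 · 3^{−2} = 84/9.
As a reduced fraction: E[X] = 28/3 ≈ 9.3333.
Is E[X] < 1? NO.
Since E[X] ≥ 1, the first-moment bound is inconclusive at n = 9; it does NOT by itself certify R_3(3) > 9.

E[X] = 28/3 ≈ 9.3333; E[X] ≥ 1; first-moment method inconclusive here.


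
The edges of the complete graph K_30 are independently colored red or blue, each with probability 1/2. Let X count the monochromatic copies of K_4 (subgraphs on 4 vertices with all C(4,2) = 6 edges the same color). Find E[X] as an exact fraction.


Let X = Σ_S X_S over the C(30, 4) = 27405 subsets S of size 4, where X_S = 1 if the K_4 on S is monochromatic.
For a fixed S, the K_4 on S has C(4, 2) = 6 edges. P[all 6 edges red] = (1/2)^6, and likewise for blue, so P[monochromatic] = 2·(1/2)^6 = 2^{1 − 6} = 1/32.
By linearity of expectation: E[X] = C(30, 4) · 2^{1 − 6} = 27405 · 1/32 = 27405/32.
Numerically: E[X] ≈ 856.4062.

E[X] = C(30,4)·2^(1−C(4,2)) = 27405/32 ≈ 856.4062.


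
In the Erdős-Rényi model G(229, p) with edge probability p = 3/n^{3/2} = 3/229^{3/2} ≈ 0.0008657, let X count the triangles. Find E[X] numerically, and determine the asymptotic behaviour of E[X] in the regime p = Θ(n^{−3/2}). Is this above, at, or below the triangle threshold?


Number of potential triangles: C(229, 3) = 1975354.
Each occurs with probability p³ ≈ (0.0008657)³ ≈ 6.4878992e-10.
By linearity: E[X] = C(229, 3)·p³ ≈ 1975354 · 6.4878992e-10 ≈ 0.00128.
Since α = 3/2 > 1, p = c/n^{3/2} = o(1/n) is below the triangle threshold p ~ 1/n. Asymptotically E[X] ~ (c³/6)·n^{3(1−α)} = (3³/6)·n^{-1.5} → 0, so by Markov's inequality G has no triangles w.h.p.

E[X] ≈ 0.00128; in regime p = Θ(1/n^{3/2}) E[X] tends to 0 (below the triangle threshold p ~ 1/n).


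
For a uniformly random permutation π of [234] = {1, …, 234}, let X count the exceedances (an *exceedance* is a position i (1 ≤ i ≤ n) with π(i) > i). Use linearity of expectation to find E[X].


Write X = Σ_{i=1}^{234} X_i, where X_i = 1_{π(i) > i}.
For each fixed i, π(i) is uniform over {1, …, 234} (marginal of a uniform permutation), so P[π(i) > i] = (n − i)/n. Summing: Σ_{i=1}^{234} (n − i)/n = (0 + 1 + … + 233)/234 = 234(234 − 1)/(2·234) = (234 − 1)/2.
Hence E[X] = Σ_{i=1}^{234} (234 − i)/234 = 233/2 ≈ 116.50000.

E[X] = 233/2 = 116.50000.


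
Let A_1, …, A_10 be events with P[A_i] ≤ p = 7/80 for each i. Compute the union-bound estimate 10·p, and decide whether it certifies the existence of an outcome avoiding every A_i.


Union bound: P[∪_{i=1}^{10} A_i] ≤ Σ_i P[A_i] ≤ 10·p = 10·(7/80) = 7/8.
Numerically: 7/8 ≈ 0.87500.
Is 7/8 < 1? YES.
Since P[∪ A_i] ≤ 7/8 < 1, the complement has P[∩ A_i^c] ≥ 1 − 7/8 = 1/8 > 0, so some outcome avoids every A_i.

10·p = 7/8 ≈ 0.87500; existence CERTIFIED by the union bound.


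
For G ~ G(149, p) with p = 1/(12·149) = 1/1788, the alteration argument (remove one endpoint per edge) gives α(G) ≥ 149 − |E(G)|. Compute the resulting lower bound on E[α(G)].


E[|E(G)|] = C(149, 2)·p = 11026 · (1/1788) = 37/6.
E[α(G)] ≥ n − E[|E(G)|] = 149 − 37/6 = 857/6.
Numerically: ≈ 142.8333.
(This is only a lower bound; the true E[α(G)] may be larger.)

E[α(G)] ≥ 857/6 ≈ 142.8333.


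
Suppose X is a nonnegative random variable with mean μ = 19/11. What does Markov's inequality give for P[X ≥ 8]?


μ = E[X] = 19/11, a = 8.
Markov: P[X ≥ 8] ≤ μ/a = (19/11)/8 = 19/88.
Numerically: ≈ 0.2159.
(Since a = 8 > μ = 1.7273, the bound 19/88 is < 1 and informative.)

P[X ≥ 8] ≤ 19/88 ≈ 0.2159.


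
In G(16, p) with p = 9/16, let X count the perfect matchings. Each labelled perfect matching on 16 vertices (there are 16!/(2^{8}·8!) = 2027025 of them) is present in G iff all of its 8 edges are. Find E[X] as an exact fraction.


K_16 has 16!/(2^{8}·8!) = 2027025 labelled perfect matchings.
For each such perfect matching H, let X_H = 1 if all 8 edges of H are present in G. Then P[X_H = 1] = p^{8} = (9/16)^{8} = 43046721/4294967296.
Summing the indicators: E[X] = Σ_H E[X_H] = 2027025 · p^{8} = 2027025 · 43046721/4294967296 = 87256779635025/4294967296.
Numerically: E[X] ≈ 2.03e+04.

E[X] = 2027025 · (9/16)^{8} = 87256779635025/4294967296 ≈ 2.03e+04.


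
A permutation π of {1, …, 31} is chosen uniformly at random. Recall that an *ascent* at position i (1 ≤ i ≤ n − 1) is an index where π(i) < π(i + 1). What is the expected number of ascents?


Write X = Σ X_I over i = 1, …, 30, with X_I the indicator of one ascent.
There are 30 indicators.
For each fixed i, the pair (π(i), π(i+1)) is a uniformly random ordered pair of distinct values from {1, …, 31}; by symmetry P[π(i) < π(i+1)] = 1/2.
By linearity: E[X] = 30 · (1/2) = (31 − 1) · (1/2) = 15 ≈ 15.00000.

E[X] = 15 = 15.00000.


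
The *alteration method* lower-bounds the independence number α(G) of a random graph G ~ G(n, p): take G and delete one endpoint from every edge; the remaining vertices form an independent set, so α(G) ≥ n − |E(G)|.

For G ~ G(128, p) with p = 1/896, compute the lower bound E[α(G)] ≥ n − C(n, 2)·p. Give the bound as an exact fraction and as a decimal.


E[|E(G)|] = C(128, 2)·p = 8128 · (1/896) = 127/14.
E[α(G)] ≥ n − E[|E(G)|] = 128 − 127/14 = 1665/14.
Numerically: ≈ 118.929.
(This is only a lower bound; the true E[α(G)] may be larger.)

E[α(G)] ≥ 1665/14 ≈ 118.929.


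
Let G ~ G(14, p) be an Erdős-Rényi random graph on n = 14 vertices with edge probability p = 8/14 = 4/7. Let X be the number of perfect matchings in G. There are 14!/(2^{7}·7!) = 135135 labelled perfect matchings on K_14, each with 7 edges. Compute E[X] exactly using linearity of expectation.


K_14 has 14!/(2^{7}·7!) = 135135 labelled perfect matchings.
For each such perfect matching H, let X_H = 1 if all 7 edges of H are present in G. Then P[X_H = 1] = p^{7} = (4/7)^{7} = 16384/823543.
By linearity: E[X] = Σ_H E[X_H] = 135135 · p^{7} = 135135 · 16384/823543 = 316293120/117649.
Numerically: E[X] ≈ 2688.45.

E[X] = 135135 · (4/7)^{7} = 316293120/117649 ≈ 2688.45.
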